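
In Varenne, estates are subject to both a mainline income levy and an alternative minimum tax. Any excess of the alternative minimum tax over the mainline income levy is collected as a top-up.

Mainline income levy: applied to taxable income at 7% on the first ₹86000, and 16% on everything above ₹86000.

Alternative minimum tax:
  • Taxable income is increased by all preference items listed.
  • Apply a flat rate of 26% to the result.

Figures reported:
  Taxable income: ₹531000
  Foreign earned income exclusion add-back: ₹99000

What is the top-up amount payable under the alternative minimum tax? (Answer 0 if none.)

₹86580

Alternative minimum tax:
  Adjusted income: ₹531000 + ₹99000 = ₹630000
  ₹630000 × 26% = ₹163800

Mainline income levy:
  ₹86000 × 7% = ₹6020
  ₹445000 × 16% = ₹71200
  → ₹77220

Excess of alternative minimum tax over mainline income levy: ₹163800 − ₹77220 = ₹86580.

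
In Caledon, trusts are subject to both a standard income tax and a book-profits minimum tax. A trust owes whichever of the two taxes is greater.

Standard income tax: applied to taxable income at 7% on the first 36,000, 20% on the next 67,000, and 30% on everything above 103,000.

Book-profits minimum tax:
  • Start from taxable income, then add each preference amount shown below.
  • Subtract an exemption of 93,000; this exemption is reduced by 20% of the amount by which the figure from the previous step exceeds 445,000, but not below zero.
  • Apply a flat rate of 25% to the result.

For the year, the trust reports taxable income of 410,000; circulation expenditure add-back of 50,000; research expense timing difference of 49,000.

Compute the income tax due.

Book-profits minimum tax:
  Adjusted income: 410,000 + 50,000 + 49,000 = 509,000
  Exemption: 93,000 − 20% × (509,000 − 445,000) = 93,000 − 12,800 = 80,200
  Base: 509,000 − 80,200 = 428,800
  428,800 × 25% = 107,200

Standard income tax:
  36,000 × 7% = 2,520
  67,000 × 20% = 13,400
  307,000 × 30% = 92,100
  → 108,020

108,020 > 107,200, so the standard income tax governs.

108,020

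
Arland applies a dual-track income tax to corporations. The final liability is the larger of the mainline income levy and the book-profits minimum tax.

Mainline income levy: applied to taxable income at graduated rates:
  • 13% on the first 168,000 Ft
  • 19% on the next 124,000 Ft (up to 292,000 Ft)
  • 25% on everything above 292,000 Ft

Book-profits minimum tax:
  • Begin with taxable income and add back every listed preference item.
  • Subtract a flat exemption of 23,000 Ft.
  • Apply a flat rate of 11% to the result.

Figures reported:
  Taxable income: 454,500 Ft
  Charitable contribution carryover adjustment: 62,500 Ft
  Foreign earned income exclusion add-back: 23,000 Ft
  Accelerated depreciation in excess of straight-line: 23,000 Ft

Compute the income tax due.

Mainline income levy:
  168,000 Ft × 13% = 21,840 Ft
  124,000 Ft × 19% = 23,560 Ft
  162,500 Ft × 25% = 40,625 Ft
  → 86,025 Ft

Book-profits minimum tax:
  Adjusted income: 454,500 Ft + 62,500 Ft + 23,000 Ft + 23,000 Ft = 563,000 Ft
  Less exemption 23,000 Ft → base 540,000 Ft
  540,000 Ft × 11% = 59,400 Ft

86,025 Ft > 59,400 Ft, so the mainline income levy governs.

86,025 Ft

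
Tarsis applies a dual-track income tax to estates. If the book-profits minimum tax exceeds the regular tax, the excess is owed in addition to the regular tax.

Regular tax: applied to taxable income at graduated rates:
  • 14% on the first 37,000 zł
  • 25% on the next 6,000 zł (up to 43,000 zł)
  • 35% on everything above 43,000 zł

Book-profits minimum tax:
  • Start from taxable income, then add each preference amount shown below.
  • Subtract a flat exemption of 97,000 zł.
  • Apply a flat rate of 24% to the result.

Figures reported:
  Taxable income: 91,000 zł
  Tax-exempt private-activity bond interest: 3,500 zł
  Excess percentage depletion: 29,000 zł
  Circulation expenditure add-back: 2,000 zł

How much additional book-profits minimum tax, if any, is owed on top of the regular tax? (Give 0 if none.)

0 zł

Regular tax:
  37,000 zł × 14% = 5,180 zł
  6,000 zł × 25% = 1,500 zł
  48,000 zł × 35% = 16,800 zł
  → 23,480 zł

Book-profits minimum tax:
  Adjusted income: 91,000 zł + 3,500 zł + 29,000 zł + 2,000 zł = 125,500 zł
  Less exemption 97,000 zł → base 28,500 zł
  28,500 zł × 24% = 6,840 zł

6,840 zł ≤ 23,480 zł, so no add-on is due.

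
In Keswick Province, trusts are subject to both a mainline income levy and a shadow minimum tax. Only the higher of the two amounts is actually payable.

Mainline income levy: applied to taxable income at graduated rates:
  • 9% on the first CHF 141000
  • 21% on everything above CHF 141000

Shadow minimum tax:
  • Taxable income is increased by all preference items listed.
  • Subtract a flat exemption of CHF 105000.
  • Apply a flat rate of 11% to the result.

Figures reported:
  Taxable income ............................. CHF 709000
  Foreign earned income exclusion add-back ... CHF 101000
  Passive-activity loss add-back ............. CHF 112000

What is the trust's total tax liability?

CHF 131970

Mainline income levy:
  CHF 141000 × 9% = CHF 12690
  CHF 568000 × 21% = CHF 119280
  → CHF 131970

Shadow minimum tax:
  Adjusted income: CHF 709000 + CHF 101000 + CHF 112000 = CHF 922000
  Less exemption CHF 105000 → base CHF 817000
  CHF 817000 × 11% = CHF 89870

CHF 131970 > CHF 89870, so the mainline income levy governs.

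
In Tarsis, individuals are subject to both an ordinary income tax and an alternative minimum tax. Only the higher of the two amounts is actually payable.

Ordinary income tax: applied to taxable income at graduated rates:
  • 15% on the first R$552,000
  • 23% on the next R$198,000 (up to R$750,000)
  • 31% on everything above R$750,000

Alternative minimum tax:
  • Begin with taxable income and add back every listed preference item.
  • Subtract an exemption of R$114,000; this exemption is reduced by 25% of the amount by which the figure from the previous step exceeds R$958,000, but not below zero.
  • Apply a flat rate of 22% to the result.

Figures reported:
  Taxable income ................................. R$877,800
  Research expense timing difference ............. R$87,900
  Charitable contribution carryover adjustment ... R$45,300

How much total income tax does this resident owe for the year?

R$200,255

Ordinary income tax:
  R$552,000 × 15% = R$82,800
  R$198,000 × 23% = R$45,540
  R$127,800 × 31% = R$39,618
  → R$167,958

Alternative minimum tax:
  Adjusted income: R$877,800 + R$87,900 + R$45,300 = R$1,011,000
  Exemption: R$114,000 − 25% × (R$1,011,000 − R$958,000) = R$114,000 − R$13,250 = R$100,750
  Base: R$1,011,000 − R$100,750 = R$910,250
  R$910,250 × 22% = R$200,255

R$200,255 > R$167,958, so the alternative minimum tax is the binding amount.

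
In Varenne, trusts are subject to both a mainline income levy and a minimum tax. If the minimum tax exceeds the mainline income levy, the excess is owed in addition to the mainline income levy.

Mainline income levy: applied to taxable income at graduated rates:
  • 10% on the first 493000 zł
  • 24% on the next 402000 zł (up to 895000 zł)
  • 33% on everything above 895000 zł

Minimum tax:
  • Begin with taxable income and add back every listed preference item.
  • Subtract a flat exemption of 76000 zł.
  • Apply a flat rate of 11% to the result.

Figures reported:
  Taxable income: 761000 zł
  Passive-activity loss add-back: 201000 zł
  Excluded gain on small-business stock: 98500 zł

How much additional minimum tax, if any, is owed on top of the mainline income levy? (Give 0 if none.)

0 zł

Minimum tax:
  Adjusted income: 761000 zł + 201000 zł + 98500 zł = 1060500 zł
  Less exemption 76000 zł → base 984500 zł
  984500 zł × 11% = 108295 zł

Mainline income levy:
  493000 zł × 10% = 49300 zł
  268000 zł × 24% = 64320 zł
  → 113620 zł

108295 zł ≤ 113620 zł, so no add-on is due.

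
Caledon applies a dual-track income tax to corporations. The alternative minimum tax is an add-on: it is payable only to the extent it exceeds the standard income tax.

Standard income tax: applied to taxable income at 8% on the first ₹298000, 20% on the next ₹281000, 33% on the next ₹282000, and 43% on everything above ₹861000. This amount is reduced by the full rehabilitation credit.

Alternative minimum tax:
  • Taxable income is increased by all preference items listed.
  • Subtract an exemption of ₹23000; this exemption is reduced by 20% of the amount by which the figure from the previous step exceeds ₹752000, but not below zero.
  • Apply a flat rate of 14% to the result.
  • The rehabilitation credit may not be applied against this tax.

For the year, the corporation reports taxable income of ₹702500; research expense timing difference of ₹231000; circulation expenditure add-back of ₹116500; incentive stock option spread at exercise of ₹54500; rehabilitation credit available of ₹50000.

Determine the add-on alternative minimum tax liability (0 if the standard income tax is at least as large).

₹83835

Alternative minimum tax:
  Adjusted income: ₹702500 + ₹231000 + ₹116500 + ₹54500 = ₹1104500
  Exemption: 20% × (₹1104500 − ₹752000) = ₹70500 ≥ ₹23000, so the exemption is fully phased out
  Base: ₹1104500 − ₹0 = ₹1104500
  ₹1104500 × 14% = ₹154630

Standard income tax:
  ₹298000 × 8% = ₹23840
  ₹281000 × 20% = ₹56200
  ₹123500 × 33% = ₹40755
  → ₹120795
  Less rehabilitation credit ₹50000 → ₹70795

Excess of alternative minimum tax over standard income tax: ₹154630 − ₹70795 = ₹83835.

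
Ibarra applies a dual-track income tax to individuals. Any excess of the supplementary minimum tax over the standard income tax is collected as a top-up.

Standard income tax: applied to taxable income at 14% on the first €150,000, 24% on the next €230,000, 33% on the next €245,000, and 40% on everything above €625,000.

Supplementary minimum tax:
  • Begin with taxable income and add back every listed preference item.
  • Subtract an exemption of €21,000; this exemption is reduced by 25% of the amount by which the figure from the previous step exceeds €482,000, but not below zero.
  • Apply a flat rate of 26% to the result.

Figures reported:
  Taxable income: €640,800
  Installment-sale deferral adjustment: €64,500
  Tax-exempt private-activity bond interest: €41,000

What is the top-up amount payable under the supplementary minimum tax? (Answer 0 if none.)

€30,668

Standard income tax:
  €150,000 × 14% = €21,000
  €230,000 × 24% = €55,200
  €245,000 × 33% = €80,850
  €15,800 × 40% = €6,320
  → €163,370

Supplementary minimum tax:
  Adjusted income: €640,800 + €64,500 + €41,000 = €746,300
  Exemption: 25% × (€746,300 − €482,000) = €66,075 ≥ €21,000, so the exemption is fully phased out
  Base: €746,300 − €0 = €746,300
  €746,300 × 26% = €194,038

Excess of supplementary minimum tax over standard income tax: €194,038 − €163,370 = €30,668.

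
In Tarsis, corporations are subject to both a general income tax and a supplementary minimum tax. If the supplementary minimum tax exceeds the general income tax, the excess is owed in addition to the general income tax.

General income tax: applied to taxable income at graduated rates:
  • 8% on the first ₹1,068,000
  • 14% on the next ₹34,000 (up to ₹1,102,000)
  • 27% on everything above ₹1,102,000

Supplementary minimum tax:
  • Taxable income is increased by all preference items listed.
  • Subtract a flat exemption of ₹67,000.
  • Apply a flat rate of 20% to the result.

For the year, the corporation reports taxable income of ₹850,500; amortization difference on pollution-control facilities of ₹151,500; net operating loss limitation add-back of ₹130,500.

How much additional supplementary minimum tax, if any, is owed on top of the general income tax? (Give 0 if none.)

General income tax:
  ₹850,500 × 8% = ₹68,040

Supplementary minimum tax:
  Adjusted income: ₹850,500 + ₹151,500 + ₹130,500 = ₹1,132,500
  Less exemption ₹67,000 → base ₹1,065,500
  ₹1,065,500 × 20% = ₹213,100

Excess of supplementary minimum tax over general income tax: ₹213,100 − ₹68,040 = ₹145,060.

₹145,060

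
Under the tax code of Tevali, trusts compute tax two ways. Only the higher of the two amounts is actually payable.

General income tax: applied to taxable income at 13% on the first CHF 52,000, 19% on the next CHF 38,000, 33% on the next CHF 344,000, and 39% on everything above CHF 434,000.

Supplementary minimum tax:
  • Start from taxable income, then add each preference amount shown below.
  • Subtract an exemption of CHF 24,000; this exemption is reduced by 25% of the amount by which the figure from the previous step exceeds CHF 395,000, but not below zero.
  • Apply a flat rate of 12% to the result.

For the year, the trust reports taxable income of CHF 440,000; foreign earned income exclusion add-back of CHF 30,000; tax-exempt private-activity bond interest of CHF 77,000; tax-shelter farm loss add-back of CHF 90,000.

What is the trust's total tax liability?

Supplementary minimum tax:
  Adjusted income: CHF 440,000 + CHF 30,000 + CHF 77,000 + CHF 90,000 = CHF 637,000
  Exemption: 25% × (CHF 637,000 − CHF 395,000) = CHF 60,500 ≥ CHF 24,000, so the exemption is fully phased out
  Base: CHF 637,000 − CHF 0 = CHF 637,000
  CHF 637,000 × 12% = CHF 76,440

General income tax:
  CHF 52,000 × 13% = CHF 6,760
  CHF 38,000 × 19% = CHF 7,220
  CHF 344,000 × 33% = CHF 113,520
  CHF 6,000 × 39% = CHF 2,340
  → CHF 129,840

CHF 129,840 > CHF 76,440, so the general income tax governs.

CHF 129,840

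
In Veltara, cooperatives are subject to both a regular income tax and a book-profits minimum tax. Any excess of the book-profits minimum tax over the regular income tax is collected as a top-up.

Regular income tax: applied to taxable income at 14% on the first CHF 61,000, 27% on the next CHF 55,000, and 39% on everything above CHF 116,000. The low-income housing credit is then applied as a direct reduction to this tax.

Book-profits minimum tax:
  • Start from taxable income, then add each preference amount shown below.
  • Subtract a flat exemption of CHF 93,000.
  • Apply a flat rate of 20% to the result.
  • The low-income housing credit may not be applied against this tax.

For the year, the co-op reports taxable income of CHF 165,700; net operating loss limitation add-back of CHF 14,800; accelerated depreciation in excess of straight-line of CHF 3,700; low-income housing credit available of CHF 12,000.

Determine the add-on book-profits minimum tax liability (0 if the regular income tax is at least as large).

CHF 0

Regular income tax:
  CHF 61,000 × 14% = CHF 8,540
  CHF 55,000 × 27% = CHF 14,850
  CHF 49,700 × 39% = CHF 19,383
  → CHF 42,773
  Less low-income housing credit CHF 12,000 → CHF 30,773

Book-profits minimum tax:
  Adjusted income: CHF 165,700 + CHF 14,800 + CHF 3,700 = CHF 184,200
  Less exemption CHF 93,000 → base CHF 91,200
  CHF 91,200 × 20% = CHF 18,240

CHF 18,240 ≤ CHF 30,773, so no add-on is due.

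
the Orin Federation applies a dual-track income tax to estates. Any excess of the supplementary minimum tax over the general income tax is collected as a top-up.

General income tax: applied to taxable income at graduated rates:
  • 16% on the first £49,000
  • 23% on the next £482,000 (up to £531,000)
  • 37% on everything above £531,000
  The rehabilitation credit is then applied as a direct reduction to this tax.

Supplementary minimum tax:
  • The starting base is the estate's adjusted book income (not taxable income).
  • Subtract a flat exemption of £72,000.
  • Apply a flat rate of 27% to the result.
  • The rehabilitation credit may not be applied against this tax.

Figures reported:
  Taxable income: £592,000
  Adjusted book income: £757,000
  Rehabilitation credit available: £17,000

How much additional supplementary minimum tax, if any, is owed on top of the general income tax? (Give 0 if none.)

Supplementary minimum tax:
  Base (adjusted book income): £757,000
  Less exemption £72,000 → base £685,000
  £685,000 × 27% = £184,950

General income tax:
  £49,000 × 16% = £7,840
  £482,000 × 23% = £110,860
  £61,000 × 37% = £22,570
  → £141,270
  Less rehabilitation credit £17,000 → £124,270

Excess of supplementary minimum tax over general income tax: £184,950 − £124,270 = £60,680.

£60,680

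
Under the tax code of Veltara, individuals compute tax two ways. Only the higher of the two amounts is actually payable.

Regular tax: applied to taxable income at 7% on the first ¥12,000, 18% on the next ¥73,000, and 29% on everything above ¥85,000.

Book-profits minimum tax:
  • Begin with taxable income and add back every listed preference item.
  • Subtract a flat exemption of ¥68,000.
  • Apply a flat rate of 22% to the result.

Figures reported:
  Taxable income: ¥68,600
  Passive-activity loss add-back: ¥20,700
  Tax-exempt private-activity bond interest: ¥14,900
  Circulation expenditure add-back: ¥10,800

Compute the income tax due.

¥11,028

Regular tax:
  ¥12,000 × 7% = ¥840
  ¥56,600 × 18% = ¥10,188
  → ¥11,028

Book-profits minimum tax:
  Adjusted income: ¥68,600 + ¥20,700 + ¥14,900 + ¥10,800 = ¥115,000
  Less exemption ¥68,000 → base ¥47,000
  ¥47,000 × 22% = ¥10,340

¥11,028 > ¥10,340, so the regular tax governs.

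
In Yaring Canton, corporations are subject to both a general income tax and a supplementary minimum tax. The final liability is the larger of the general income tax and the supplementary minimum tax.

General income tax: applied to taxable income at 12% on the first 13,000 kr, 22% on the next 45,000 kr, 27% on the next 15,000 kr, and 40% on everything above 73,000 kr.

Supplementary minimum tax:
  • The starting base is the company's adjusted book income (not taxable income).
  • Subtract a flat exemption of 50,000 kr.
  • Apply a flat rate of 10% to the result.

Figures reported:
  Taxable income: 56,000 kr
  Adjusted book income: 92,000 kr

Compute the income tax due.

General income tax:
  13,000 kr × 12% = 1,560 kr
  43,000 kr × 22% = 9,460 kr
  → 11,020 kr

Supplementary minimum tax:
  Base (adjusted book income): 92,000 kr
  Less exemption 50,000 kr → base 42,000 kr
  42,000 kr × 10% = 4,200 kr

11,020 kr > 4,200 kr, so the general income tax governs.

11,020 kr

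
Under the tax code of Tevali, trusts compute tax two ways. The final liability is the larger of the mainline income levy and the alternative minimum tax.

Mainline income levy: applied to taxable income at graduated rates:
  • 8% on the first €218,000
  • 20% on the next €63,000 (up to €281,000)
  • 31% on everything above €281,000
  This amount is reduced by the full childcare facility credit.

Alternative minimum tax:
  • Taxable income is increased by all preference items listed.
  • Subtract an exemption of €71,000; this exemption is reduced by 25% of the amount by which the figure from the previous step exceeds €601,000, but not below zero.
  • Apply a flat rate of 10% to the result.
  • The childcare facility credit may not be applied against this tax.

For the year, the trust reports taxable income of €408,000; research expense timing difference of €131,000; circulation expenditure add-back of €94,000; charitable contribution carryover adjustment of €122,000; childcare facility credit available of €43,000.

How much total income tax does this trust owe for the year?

Alternative minimum tax:
  Adjusted income: €408,000 + €131,000 + €94,000 + €122,000 = €755,000
  Exemption: €71,000 − 25% × (€755,000 − €601,000) = €71,000 − €38,500 = €32,500
  Base: €755,000 − €32,500 = €722,500
  €722,500 × 10% = €72,250

Mainline income levy:
  €218,000 × 8% = €17,440
  €63,000 × 20% = €12,600
  €127,000 × 31% = €39,370
  → €69,410
  Less childcare facility credit €43,000 → €26,410

€72,250 > €26,410, so the alternative minimum tax is the binding amount.

€72,250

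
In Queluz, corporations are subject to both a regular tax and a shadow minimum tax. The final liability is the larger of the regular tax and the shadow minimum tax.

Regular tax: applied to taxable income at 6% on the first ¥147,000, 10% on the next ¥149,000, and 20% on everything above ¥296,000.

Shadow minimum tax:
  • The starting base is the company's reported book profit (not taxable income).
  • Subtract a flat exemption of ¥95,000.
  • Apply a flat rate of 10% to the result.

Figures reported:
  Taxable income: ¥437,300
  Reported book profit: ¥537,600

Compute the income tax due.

¥51,980

Shadow minimum tax:
  Base (reported book profit): ¥537,600
  Less exemption ¥95,000 → base ¥442,600
  ¥442,600 × 10% = ¥44,260

Regular tax:
  ¥147,000 × 6% = ¥8,820
  ¥149,000 × 10% = ¥14,900
  ¥141,300 × 20% = ¥28,260
  → ¥51,980

¥51,980 > ¥44,260, so the regular tax governs.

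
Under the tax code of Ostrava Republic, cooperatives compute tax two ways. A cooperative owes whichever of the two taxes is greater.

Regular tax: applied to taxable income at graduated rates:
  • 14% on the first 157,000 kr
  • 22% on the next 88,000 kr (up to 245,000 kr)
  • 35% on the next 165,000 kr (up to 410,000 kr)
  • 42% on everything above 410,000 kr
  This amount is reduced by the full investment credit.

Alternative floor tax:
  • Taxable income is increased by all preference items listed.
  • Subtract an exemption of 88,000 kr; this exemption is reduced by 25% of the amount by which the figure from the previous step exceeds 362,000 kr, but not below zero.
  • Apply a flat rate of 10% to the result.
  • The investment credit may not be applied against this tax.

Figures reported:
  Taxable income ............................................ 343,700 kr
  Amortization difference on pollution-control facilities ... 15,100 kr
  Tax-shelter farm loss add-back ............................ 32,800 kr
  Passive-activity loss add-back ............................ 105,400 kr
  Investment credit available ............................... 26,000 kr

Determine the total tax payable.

49,885 kr

Alternative floor tax:
  Adjusted income: 343,700 kr + 15,100 kr + 32,800 kr + 105,400 kr = 497,000 kr
  Exemption: 88,000 kr − 25% × (497,000 kr − 362,000 kr) = 88,000 kr − 33,750 kr = 54,250 kr
  Base: 497,000 kr − 54,250 kr = 442,750 kr
  442,750 kr × 10% = 44,275 kr

Regular tax:
  157,000 kr × 14% = 21,980 kr
  88,000 kr × 22% = 19,360 kr
  98,700 kr × 35% = 34,545 kr
  → 75,885 kr
  Less investment credit 26,000 kr → 49,885 kr

49,885 kr > 44,275 kr, so the regular tax governs.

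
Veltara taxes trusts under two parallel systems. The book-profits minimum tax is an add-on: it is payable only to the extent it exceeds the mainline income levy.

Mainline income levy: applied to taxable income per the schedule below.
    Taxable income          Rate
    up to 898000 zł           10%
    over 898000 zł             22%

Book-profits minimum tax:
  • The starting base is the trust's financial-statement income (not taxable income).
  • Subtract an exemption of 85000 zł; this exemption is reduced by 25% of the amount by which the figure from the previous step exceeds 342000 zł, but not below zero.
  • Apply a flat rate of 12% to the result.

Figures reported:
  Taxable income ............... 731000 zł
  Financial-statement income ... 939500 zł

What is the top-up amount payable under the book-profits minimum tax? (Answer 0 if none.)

Book-profits minimum tax:
  Base (financial-statement income): 939500 zł
  Exemption: 25% × (939500 zł − 342000 zł) = 149375 zł ≥ 85000 zł, so the exemption is fully phased out
  Base: 939500 zł − 0 zł = 939500 zł
  939500 zł × 12% = 112740 zł

Mainline income levy:
  731000 zł × 10% = 73100 zł

Excess of book-profits minimum tax over mainline income levy: 112740 zł − 73100 zł = 39640 zł.

39640 zł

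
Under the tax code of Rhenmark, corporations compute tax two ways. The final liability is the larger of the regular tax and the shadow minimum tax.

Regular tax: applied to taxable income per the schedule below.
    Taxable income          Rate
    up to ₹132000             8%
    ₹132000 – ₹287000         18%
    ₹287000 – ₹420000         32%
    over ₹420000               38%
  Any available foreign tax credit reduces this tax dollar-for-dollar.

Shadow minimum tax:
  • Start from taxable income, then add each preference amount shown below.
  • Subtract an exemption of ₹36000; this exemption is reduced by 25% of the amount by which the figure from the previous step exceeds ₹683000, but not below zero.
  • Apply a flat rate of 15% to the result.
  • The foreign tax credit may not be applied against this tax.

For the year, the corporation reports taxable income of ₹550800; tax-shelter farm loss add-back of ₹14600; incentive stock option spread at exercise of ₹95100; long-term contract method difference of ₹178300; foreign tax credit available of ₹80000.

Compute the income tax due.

Shadow minimum tax:
  Adjusted income: ₹550800 + ₹14600 + ₹95100 + ₹178300 = ₹838800
  Exemption: 25% × (₹838800 − ₹683000) = ₹38950 ≥ ₹36000, so the exemption is fully phased out
  Base: ₹838800 − ₹0 = ₹838800
  ₹838800 × 15% = ₹125820

Regular tax:
  ₹132000 × 8% = ₹10560
  ₹155000 × 18% = ₹27900
  ₹133000 × 32% = ₹42560
  ₹130800 × 38% = ₹49704
  → ₹130724
  Less foreign tax credit ₹80000 → ₹50724

₹125820 > ₹50724, so the shadow minimum tax is the binding amount.

₹125820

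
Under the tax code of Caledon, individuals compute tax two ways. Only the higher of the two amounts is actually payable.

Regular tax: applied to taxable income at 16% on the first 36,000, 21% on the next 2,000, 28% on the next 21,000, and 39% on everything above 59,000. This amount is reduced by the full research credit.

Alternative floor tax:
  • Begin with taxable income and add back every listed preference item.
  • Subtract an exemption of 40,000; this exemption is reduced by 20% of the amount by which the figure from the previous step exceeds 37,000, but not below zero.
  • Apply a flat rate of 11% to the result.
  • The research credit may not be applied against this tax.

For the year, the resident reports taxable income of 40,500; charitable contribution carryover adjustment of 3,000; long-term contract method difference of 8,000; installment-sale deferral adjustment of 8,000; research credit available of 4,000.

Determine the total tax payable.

2,880

Alternative floor tax:
  Adjusted income: 40,500 + 3,000 + 8,000 + 8,000 = 59,500
  Exemption: 40,000 − 20% × (59,500 − 37,000) = 40,000 − 4,500 = 35,500
  Base: 59,500 − 35,500 = 24,000
  24,000 × 11% = 2,640

Regular tax:
  36,000 × 16% = 5,760
  2,000 × 21% = 420
  2,500 × 28% = 700
  → 6,880
  Less research credit 4,000 → 2,880

2,880 > 2,640, so the regular tax governs.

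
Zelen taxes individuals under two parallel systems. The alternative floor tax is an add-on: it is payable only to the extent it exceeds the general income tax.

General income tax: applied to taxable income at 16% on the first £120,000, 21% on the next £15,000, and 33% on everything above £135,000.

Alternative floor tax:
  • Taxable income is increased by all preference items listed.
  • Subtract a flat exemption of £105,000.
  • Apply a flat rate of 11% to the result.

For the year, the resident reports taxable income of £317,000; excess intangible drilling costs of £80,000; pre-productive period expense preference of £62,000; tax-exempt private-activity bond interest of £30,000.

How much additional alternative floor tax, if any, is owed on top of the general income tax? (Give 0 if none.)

Alternative floor tax:
  Adjusted income: £317,000 + £80,000 + £62,000 + £30,000 = £489,000
  Less exemption £105,000 → base £384,000
  £384,000 × 11% = £42,240

General income tax:
  £120,000 × 16% = £19,200
  £15,000 × 21% = £3,150
  £182,000 × 33% = £60,060
  → £82,410

£42,240 ≤ £82,410, so no add-on is due.

£0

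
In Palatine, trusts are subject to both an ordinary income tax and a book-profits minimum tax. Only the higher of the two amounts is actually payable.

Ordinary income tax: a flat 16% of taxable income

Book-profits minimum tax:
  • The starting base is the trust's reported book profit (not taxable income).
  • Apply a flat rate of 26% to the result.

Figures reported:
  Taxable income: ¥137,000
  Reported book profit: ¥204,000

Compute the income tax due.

¥53,040

Book-profits minimum tax:
  Base (reported book profit): ¥204,000
  ¥204,000 × 26% = ¥53,040

Ordinary income tax:
  ¥137,000 × 16% = ¥21,920

¥53,040 > ¥21,920, so the book-profits minimum tax is the binding amount.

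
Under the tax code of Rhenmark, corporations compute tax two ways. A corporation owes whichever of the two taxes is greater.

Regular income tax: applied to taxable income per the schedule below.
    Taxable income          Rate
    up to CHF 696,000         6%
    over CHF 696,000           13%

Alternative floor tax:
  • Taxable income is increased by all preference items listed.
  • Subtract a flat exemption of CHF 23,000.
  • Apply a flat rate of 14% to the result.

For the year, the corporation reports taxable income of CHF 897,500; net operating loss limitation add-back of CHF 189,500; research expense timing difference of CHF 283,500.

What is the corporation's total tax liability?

Regular income tax:
  CHF 696,000 × 6% = CHF 41,760
  CHF 201,500 × 13% = CHF 26,195
  → CHF 67,955

Alternative floor tax:
  Adjusted income: CHF 897,500 + CHF 189,500 + CHF 283,500 = CHF 1,370,500
  Less exemption CHF 23,000 → base CHF 1,347,500
  CHF 1,347,500 × 14% = CHF 188,650

CHF 188,650 > CHF 67,955, so the alternative floor tax is the binding amount.

CHF 188,650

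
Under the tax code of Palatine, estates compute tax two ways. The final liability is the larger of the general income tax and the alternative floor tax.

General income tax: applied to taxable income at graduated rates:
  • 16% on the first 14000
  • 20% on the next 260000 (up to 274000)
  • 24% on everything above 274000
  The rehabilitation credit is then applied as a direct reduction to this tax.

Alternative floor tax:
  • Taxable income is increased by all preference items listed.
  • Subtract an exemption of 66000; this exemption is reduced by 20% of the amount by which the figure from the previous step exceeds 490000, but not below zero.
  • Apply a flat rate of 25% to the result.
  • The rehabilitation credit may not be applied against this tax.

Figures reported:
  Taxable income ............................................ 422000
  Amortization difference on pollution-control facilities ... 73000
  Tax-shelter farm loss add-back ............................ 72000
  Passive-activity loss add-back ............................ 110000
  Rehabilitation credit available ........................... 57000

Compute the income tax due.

162100

General income tax:
  14000 × 16% = 2240
  260000 × 20% = 52000
  148000 × 24% = 35520
  → 89760
  Less rehabilitation credit 57000 → 32760

Alternative floor tax:
  Adjusted income: 422000 + 73000 + 72000 + 110000 = 677000
  Exemption: 66000 − 20% × (677000 − 490000) = 66000 − 37400 = 28600
  Base: 677000 − 28600 = 648400
  648400 × 25% = 162100

162100 > 32760, so the alternative floor tax is the binding amount.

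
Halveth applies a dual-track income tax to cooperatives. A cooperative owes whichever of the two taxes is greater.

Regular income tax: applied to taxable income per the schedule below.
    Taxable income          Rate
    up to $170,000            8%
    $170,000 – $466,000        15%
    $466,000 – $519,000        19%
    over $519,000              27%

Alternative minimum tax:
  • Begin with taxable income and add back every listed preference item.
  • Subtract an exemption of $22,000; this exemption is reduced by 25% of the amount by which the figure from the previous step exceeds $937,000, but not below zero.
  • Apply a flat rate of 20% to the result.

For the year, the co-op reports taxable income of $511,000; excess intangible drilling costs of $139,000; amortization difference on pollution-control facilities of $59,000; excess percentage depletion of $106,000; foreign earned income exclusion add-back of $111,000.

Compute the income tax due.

$180,800

Regular income tax:
  $170,000 × 8% = $13,600
  $296,000 × 15% = $44,400
  $45,000 × 19% = $8,550
  → $66,550

Alternative minimum tax:
  Adjusted income: $511,000 + $139,000 + $59,000 + $106,000 + $111,000 = $926,000
  Exemption: $926,000 ≤ $937,000, so full $22,000 applies
  Base: $926,000 − $22,000 = $904,000
  $904,000 × 20% = $180,800

$180,800 > $66,550, so the alternative minimum tax is the binding amount.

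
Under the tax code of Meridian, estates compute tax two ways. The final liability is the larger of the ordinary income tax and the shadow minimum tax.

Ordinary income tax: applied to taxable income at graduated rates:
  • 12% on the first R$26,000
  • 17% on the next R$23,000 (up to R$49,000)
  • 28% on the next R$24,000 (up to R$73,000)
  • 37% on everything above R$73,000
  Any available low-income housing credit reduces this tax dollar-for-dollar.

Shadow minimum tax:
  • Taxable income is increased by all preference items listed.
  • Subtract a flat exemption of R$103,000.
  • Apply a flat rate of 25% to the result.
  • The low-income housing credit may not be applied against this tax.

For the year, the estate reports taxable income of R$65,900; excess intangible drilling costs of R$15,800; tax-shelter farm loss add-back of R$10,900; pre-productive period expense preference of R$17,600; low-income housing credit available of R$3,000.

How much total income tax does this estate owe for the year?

R$8,762

Ordinary income tax:
  R$26,000 × 12% = R$3,120
  R$23,000 × 17% = R$3,910
  R$16,900 × 28% = R$4,732
  → R$11,762
  Less low-income housing credit R$3,000 → R$8,762

Shadow minimum tax:
  Adjusted income: R$65,900 + R$15,800 + R$10,900 + R$17,600 = R$110,200
  Less exemption R$103,000 → base R$7,200
  R$7,200 × 25% = R$1,800

R$8,762 > R$1,800, so the ordinary income tax governs.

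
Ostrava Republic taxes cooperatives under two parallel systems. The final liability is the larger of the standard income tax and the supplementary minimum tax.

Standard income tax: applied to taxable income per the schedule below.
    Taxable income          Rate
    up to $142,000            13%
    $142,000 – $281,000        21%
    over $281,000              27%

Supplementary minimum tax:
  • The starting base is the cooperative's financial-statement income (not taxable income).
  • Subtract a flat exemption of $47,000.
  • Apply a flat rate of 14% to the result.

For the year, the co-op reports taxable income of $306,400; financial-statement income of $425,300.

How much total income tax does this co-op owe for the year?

$54,508

Supplementary minimum tax:
  Base (financial-statement income): $425,300
  Less exemption $47,000 → base $378,300
  $378,300 × 14% = $52,962

Standard income tax:
  $142,000 × 13% = $18,460
  $139,000 × 21% = $29,190
  $25,400 × 27% = $6,858
  → $54,508

$54,508 > $52,962, so the standard income tax governs.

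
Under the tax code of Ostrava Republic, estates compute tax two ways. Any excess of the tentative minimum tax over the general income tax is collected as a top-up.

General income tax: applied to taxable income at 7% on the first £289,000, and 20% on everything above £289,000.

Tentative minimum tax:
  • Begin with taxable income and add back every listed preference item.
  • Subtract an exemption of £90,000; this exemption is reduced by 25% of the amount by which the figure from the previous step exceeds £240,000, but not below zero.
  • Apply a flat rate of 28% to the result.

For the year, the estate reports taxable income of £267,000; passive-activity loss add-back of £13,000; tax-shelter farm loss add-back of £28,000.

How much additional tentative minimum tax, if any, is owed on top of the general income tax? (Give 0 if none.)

£47,110

General income tax:
  £267,000 × 7% = £18,690

Tentative minimum tax:
  Adjusted income: £267,000 + £13,000 + £28,000 = £308,000
  Exemption: £90,000 − 25% × (£308,000 − £240,000) = £90,000 − £17,000 = £73,000
  Base: £308,000 − £73,000 = £235,000
  £235,000 × 28% = £65,800

Excess of tentative minimum tax over general income tax: £65,800 − £18,690 = £47,110.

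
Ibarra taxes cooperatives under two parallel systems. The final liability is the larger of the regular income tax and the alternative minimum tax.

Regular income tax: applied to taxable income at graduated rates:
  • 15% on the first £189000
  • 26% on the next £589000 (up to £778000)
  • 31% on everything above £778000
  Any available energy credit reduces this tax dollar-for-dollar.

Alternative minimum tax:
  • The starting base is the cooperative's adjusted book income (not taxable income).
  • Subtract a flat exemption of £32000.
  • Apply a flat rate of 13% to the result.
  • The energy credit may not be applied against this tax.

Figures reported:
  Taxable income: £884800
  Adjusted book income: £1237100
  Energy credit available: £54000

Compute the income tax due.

£160598

Alternative minimum tax:
  Base (adjusted book income): £1237100
  Less exemption £32000 → base £1205100
  £1205100 × 13% = £156663

Regular income tax:
  £189000 × 15% = £28350
  £589000 × 26% = £153140
  £106800 × 31% = £33108
  → £214598
  Less energy credit £54000 → £160598

£160598 > £156663, so the regular income tax governs.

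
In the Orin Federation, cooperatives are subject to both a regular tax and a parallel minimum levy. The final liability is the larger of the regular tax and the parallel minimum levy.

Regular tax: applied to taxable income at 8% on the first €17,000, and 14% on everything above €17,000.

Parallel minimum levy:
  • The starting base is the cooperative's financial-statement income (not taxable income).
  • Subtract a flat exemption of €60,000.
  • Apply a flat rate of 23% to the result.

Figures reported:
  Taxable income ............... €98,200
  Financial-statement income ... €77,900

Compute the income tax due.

€12,728

Regular tax:
  €17,000 × 8% = €1,360
  €81,200 × 14% = €11,368
  → €12,728

Parallel minimum levy:
  Base (financial-statement income): €77,900
  Less exemption €60,000 → base €17,900
  €17,900 × 23% = €4,117

€12,728 > €4,117, so the regular tax governs.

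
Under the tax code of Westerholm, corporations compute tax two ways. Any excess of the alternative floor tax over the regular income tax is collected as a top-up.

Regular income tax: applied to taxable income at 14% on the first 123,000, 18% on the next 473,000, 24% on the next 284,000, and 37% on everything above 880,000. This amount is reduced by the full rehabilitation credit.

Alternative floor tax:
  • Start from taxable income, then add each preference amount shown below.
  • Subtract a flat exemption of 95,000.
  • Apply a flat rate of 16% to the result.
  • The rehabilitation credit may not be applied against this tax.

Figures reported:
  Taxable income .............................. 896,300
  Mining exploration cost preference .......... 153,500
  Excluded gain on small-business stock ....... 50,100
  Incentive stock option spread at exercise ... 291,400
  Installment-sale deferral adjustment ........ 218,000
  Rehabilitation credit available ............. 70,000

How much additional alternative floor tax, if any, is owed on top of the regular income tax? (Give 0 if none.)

Regular income tax:
  123,000 × 14% = 17,220
  473,000 × 18% = 85,140
  284,000 × 24% = 68,160
  16,300 × 37% = 6,031
  → 176,551
  Less rehabilitation credit 70,000 → 106,551

Alternative floor tax:
  Adjusted income: 896,300 + 153,500 + 50,100 + 291,400 + 218,000 = 1,609,300
  Less exemption 95,000 → base 1,514,300
  1,514,300 × 16% = 242,288

Excess of alternative floor tax over regular income tax: 242,288 − 106,551 = 135,737.

135,737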